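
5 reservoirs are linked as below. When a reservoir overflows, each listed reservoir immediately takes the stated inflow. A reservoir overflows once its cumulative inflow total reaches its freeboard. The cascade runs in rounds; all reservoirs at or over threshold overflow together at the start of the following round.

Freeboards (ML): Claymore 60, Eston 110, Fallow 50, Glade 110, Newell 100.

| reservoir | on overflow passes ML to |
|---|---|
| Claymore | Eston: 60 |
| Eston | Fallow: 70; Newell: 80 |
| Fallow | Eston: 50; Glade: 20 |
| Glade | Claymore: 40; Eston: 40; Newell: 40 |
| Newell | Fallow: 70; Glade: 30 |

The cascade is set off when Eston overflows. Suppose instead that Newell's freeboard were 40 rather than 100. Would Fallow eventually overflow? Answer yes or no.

yes

With Newell's freeboard at 40:
Round 1 — Eston overflows (initial).
  Fallow: +70 → 70 ≥ 50
  Newell: +80 → 80 ≥ 40
Round 2 — Fallow, Newell overflow.
  Glade: +20+30 → 50 < 110
No further overflows.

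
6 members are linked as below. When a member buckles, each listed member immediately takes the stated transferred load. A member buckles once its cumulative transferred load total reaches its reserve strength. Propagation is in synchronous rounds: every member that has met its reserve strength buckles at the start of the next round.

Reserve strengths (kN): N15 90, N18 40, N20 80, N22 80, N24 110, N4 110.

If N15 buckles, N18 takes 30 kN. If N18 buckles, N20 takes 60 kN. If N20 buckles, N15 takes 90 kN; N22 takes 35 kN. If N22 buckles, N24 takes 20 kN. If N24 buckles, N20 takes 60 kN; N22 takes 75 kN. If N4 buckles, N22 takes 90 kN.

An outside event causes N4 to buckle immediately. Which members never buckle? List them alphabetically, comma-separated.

N15, N18, N20, N24

Round 1 — N4 buckles (initial).
  N22: +90 → 90 ≥ 80
Round 2 — N22 buckles.
  N24: +20 → 20 < 110
No further bucklings.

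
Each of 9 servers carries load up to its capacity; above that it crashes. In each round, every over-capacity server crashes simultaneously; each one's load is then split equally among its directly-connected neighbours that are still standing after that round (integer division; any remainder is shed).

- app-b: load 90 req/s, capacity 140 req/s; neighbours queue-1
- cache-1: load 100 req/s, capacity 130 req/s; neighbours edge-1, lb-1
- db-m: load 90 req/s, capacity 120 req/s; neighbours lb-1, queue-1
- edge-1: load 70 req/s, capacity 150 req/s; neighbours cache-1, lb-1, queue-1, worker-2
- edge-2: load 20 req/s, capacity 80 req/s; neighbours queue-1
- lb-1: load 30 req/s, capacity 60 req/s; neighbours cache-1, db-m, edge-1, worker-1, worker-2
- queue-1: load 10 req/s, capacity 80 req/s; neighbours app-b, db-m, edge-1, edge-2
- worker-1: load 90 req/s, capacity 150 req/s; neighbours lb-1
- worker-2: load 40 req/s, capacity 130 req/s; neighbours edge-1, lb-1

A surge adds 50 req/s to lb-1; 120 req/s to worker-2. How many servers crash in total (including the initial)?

Round 1 — lb-1 at 80 > 60; worker-2 at 160 > 130. lb-1, worker-2 crash.
  lb-1 sheds 80 req/s to cache-1, db-m, edge-1, worker-1: 20 each.
    cache-1: 100+20 = 120 ≤ 130
    db-m: 90+20 = 110 ≤ 120
    edge-1: 70+20 = 90 ≤ 150
    worker-1: 90+20 = 110 ≤ 150
  worker-2 sheds 160 req/s to edge-1: 160 each.
    edge-1: 90+160 = 250 > 150
Round 2 — edge-1 crashes.
  edge-1 sheds 250 req/s to cache-1, queue-1: 125 each.
    cache-1: 120+125 = 245 > 130
    queue-1: 10+125 = 135 > 80
Round 3 — cache-1, queue-1 crash.
  cache-1 sheds 245 req/s: no online neighbours, lost.
  queue-1 sheds 135 req/s to app-b, db-m, edge-2: 45 each.
    app-b: 90+45 = 135 ≤ 140
    db-m: 110+45 = 155 > 120
    edge-2: 20+45 = 65 ≤ 80
Round 4 — db-m crashes.
  db-m sheds 155 req/s: no online neighbours, lost.
No further crashes.

6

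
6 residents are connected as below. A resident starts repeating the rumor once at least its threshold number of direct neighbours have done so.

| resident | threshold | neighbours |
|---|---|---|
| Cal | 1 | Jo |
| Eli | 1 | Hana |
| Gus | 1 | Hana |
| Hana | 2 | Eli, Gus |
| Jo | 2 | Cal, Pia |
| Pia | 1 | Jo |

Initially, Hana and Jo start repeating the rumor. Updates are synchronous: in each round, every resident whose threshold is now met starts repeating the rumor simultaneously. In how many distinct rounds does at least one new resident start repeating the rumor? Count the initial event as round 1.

Round 1 — Hana, Jo start repeating the rumor (initial).
Round 2 — checking thresholds:
  Cal: 1 of 1 neighbours ≥ 1, starts repeating the rumor.
  Eli: 1 of 1 neighbours ≥ 1, starts repeating the rumor.
  Gus: 1 of 1 neighbours ≥ 1, starts repeating the rumor.
  Pia: 1 of 1 neighbours ≥ 1, starts repeating the rumor.
Round 3 — no new spreads; cascade stops.

2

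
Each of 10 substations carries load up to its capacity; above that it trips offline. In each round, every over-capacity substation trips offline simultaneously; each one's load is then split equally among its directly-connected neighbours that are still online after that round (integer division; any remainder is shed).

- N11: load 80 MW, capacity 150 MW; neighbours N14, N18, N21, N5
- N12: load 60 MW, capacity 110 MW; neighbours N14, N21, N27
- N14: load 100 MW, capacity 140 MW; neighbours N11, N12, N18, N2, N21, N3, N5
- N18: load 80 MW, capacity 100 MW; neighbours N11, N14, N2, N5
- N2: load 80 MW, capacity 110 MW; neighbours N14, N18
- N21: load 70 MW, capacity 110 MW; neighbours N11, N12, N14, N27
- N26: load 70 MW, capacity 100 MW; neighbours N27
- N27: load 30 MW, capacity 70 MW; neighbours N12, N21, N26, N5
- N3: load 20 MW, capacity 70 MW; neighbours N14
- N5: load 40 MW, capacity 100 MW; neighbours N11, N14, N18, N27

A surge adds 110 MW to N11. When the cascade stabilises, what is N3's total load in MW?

56

Round 1 — N11 at 190 > 150. N11 trips offline.
  N11 sheds 190 MW to N14, N18, N21, N5: 47 each (2 lost).
    N14: 100+47 = 147 > 140
    N18: 80+47 = 127 > 100
    N21: 70+47 = 117 > 110
    N5: 40+47 = 87 ≤ 100
Round 2 — N14, N18, N21 trip offline.
  N14 sheds 147 MW to N12, N2, N3, N5: 36 each (3 lost).
    N12: 60+36 = 96 ≤ 110
    N2: 80+36 = 116 > 110
    N3: 20+36 = 56 ≤ 70
    N5: 87+36 = 123 > 100
  N18 sheds 127 MW to N2, N5: 63 each (1 lost).
    N2: 116+63 = 179 > 110
    N5: 123+63 = 186 > 100
  N21 sheds 117 MW to N12, N27: 58 each (1 lost).
    N12: 96+58 = 154 > 110
    N27: 30+58 = 88 > 70
Round 3 — N12, N2, N27, N5 trip offline.
  N12 sheds 154 MW: no online neighbours, lost.
  N2 sheds 179 MW: no online neighbours, lost.
  N27 sheds 88 MW to N26: 88 each.
    N26: 70+88 = 158 > 100
  N5 sheds 186 MW: no online neighbours, lost.
Round 4 — N26 trips offline.
  N26 sheds 158 MW: no online neighbours, lost.
No further trips.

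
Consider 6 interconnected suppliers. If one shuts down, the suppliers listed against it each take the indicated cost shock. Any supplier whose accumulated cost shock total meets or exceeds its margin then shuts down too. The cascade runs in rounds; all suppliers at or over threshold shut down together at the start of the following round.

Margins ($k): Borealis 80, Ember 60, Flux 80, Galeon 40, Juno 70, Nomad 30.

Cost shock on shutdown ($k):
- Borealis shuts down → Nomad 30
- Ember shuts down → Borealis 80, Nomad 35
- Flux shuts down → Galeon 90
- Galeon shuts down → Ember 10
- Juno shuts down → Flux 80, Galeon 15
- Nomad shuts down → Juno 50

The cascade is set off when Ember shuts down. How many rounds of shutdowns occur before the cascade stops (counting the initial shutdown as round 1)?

Round 1 — Ember shuts down (initial).
  Borealis: +80 → 80 ≥ 80
  Nomad: +35 → 35 ≥ 30
Round 2 — Borealis, Nomad shut down.
  Juno: +50 → 50 < 70
No further shutdowns.

2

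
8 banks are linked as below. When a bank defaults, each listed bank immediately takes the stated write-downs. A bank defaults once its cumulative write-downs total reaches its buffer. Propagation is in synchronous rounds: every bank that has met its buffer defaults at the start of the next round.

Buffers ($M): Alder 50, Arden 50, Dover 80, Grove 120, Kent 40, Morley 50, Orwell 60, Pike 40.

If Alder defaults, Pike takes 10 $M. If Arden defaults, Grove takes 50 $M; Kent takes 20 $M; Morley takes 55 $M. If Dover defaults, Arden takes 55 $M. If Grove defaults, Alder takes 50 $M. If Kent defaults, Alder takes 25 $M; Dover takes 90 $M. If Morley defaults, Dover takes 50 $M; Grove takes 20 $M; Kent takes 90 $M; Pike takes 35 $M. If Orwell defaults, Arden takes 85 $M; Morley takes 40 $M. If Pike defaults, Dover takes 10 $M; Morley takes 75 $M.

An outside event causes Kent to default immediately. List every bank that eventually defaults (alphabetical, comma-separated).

Arden, Dover, Kent, Morley

Round 1 — Kent defaults (initial).
  Alder: +25 → 25 < 50
  Dover: +90 → 90 ≥ 80
Round 2 — Dover defaults.
  Arden: +55 → 55 ≥ 50
Round 3 — Arden defaults.
  Grove: +50 → 50 < 120
  Morley: +55 → 55 ≥ 50
Round 4 — Morley defaults.
  Grove: +20 → 70 < 120
  Pike: +35 → 35 < 40
No further defaults.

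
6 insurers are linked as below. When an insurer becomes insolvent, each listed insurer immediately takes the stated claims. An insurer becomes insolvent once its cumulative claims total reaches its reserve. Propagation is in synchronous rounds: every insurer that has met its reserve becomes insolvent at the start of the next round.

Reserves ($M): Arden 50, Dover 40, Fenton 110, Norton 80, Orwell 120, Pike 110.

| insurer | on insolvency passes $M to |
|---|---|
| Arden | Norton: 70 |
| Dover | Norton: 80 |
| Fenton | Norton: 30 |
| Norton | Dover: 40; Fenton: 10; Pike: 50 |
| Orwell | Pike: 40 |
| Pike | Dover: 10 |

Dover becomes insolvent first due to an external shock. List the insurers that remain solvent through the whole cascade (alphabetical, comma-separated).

Arden, Fenton, Orwell, Pike

Round 1 — Dover becomes insolvent (initial).
  Norton: +80 → 80 ≥ 80
Round 2 — Norton becomes insolvent.
  Fenton: +10 → 10 < 110
  Pike: +50 → 50 < 110
No further insolvencies.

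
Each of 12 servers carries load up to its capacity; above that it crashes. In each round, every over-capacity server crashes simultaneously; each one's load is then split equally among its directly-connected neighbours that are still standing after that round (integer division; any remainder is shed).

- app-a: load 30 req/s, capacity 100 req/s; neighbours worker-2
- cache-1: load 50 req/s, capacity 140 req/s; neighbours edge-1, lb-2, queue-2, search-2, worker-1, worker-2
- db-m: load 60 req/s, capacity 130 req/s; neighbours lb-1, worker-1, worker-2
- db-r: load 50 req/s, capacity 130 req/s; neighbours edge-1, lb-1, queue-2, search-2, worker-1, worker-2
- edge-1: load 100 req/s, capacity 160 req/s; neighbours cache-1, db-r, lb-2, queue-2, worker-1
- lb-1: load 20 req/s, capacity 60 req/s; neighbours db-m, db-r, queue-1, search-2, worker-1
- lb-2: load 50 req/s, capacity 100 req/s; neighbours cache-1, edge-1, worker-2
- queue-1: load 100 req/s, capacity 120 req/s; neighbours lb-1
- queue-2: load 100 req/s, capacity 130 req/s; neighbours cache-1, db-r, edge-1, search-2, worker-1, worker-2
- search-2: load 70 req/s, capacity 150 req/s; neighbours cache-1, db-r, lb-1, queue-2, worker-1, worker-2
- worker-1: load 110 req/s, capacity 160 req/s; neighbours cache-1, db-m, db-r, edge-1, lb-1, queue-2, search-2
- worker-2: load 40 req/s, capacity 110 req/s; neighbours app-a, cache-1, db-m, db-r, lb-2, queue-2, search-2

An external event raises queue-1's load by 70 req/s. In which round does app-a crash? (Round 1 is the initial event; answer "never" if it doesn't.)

never

Round 1 — queue-1 at 170 > 120. queue-1 crashes.
  queue-1 sheds 170 req/s to lb-1: 170 each.
    lb-1: 20+170 = 190 > 60
Round 2 — lb-1 crashes.
  lb-1 sheds 190 req/s to db-m, db-r, search-2, worker-1: 47 each (2 lost).
    db-m: 60+47 = 107 ≤ 130
    db-r: 50+47 = 97 ≤ 130
    search-2: 70+47 = 117 ≤ 150
    worker-1: 110+47 = 157 ≤ 160
No further crashes.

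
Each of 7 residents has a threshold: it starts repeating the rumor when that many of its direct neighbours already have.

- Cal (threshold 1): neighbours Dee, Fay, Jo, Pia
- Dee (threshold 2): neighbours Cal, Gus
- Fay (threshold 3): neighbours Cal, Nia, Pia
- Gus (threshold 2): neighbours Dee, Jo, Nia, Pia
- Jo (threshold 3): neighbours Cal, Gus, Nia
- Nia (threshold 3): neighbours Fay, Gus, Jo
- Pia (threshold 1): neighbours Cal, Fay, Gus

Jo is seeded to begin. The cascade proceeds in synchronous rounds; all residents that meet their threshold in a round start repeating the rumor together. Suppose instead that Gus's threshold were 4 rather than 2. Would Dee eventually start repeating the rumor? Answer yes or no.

no

With Gus's threshold at 4:
Round 1 — Jo starts repeating the rumor (initial).
Round 2 — checking thresholds:
  Cal: 1 of 4 neighbours ≥ 1, starts repeating the rumor.
  Gus: 1 of 4 neighbours < 4, below threshold.
  Nia: 1 of 3 neighbours < 3, below threshold.
Round 3 — checking thresholds:
  Dee: 1 of 2 neighbours < 2, below threshold.
  Fay: 1 of 3 neighbours < 3, below threshold.
  Gus: 1 of 4 neighbours < 4, below threshold.
  Nia: 1 of 3 neighbours < 3, below threshold.
  Pia: 1 of 3 neighbours ≥ 1, starts repeating the rumor.
Round 4 — no new spreads; cascade stops.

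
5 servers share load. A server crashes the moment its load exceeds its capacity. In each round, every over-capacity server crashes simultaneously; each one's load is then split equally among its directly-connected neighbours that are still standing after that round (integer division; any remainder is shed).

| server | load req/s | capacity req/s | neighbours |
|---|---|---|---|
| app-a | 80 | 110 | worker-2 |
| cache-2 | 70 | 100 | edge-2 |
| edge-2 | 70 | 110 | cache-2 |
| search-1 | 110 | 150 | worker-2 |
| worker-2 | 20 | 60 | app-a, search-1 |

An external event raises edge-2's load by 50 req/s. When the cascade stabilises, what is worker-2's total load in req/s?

20

Round 1 — edge-2 at 120 > 110. edge-2 crashes.
  edge-2 sheds 120 req/s to cache-2: 120 each.
    cache-2: 70+120 = 190 > 100
Round 2 — cache-2 crashes.
  cache-2 sheds 190 req/s: no online neighbours, lost.
No further crashes.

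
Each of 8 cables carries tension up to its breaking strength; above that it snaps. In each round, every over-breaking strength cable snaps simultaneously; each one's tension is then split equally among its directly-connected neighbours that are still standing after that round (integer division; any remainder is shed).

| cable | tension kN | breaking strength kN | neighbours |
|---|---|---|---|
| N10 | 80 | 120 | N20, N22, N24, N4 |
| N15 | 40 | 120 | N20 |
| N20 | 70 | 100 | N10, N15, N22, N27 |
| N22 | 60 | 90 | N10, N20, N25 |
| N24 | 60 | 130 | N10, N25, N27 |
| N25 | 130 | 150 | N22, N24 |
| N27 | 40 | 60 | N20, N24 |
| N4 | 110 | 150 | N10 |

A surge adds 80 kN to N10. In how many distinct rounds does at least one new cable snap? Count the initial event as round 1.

4

Round 1 — N10 at 160 > 120. N10 snaps.
  N10 sheds 160 kN to N20, N22, N24, N4: 40 each.
    N20: 70+40 = 110 > 100
    N22: 60+40 = 100 > 90
    N24: 60+40 = 100 ≤ 130
    N4: 110+40 = 150 ≤ 150
Round 2 — N20, N22 snap.
  N20 sheds 110 kN to N15, N27: 55 each.
    N15: 40+55 = 95 ≤ 120
    N27: 40+55 = 95 > 60
  N22 sheds 100 kN to N25: 100 each.
    N25: 130+100 = 230 > 150
Round 3 — N25, N27 snap.
  N25 sheds 230 kN to N24: 230 each.
    N24: 100+230 = 330 > 130
  N27 sheds 95 kN to N24: 95 each.
    N24: 330+95 = 425 > 130
Round 4 — N24 snaps.
  N24 sheds 425 kN: no online neighbours, lost.
No further breaks.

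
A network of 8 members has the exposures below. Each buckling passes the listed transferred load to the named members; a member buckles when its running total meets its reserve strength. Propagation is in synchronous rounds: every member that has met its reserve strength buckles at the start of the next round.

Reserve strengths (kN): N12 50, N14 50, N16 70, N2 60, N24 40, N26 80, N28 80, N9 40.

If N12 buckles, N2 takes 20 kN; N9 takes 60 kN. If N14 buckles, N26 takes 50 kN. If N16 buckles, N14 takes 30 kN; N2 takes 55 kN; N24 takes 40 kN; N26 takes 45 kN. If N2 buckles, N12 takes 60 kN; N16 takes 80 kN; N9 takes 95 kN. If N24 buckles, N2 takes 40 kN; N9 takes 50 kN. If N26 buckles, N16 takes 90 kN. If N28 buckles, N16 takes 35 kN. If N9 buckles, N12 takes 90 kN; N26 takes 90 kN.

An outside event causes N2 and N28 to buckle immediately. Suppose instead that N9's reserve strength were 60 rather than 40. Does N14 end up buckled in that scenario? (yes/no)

With N9's reserve strength at 60:
Round 1 — N2, N28 buckle (initial).
  N12: +60 → 60 ≥ 50
  N16: +80+35 → 115 ≥ 70
  N9: +95 → 95 ≥ 60
Round 2 — N12, N16, N9 buckle.
  N14: +30 → 30 < 50
  N24: +40 → 40 ≥ 40
  N26: +45+90 → 135 ≥ 80
Round 3 — N24, N26 buckle.
No further bucklings.

no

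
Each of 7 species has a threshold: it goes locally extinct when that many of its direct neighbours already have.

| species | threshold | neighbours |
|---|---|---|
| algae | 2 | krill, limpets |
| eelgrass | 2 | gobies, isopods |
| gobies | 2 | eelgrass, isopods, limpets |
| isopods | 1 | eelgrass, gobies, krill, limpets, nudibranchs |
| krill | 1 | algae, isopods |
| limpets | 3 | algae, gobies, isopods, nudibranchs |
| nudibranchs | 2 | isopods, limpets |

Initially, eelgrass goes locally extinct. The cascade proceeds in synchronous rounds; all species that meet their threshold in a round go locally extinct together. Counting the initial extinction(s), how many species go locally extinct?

Round 1 — eelgrass goes locally extinct (initial).
Round 2 — checking thresholds:
  gobies: 1 of 3 neighbours < 2, holds.
  isopods: 1 of 5 neighbours ≥ 1, goes locally extinct.
Round 3 — checking thresholds:
  gobies: 2 of 3 neighbours ≥ 2, goes locally extinct.
  krill: 1 of 2 neighbours ≥ 1, goes locally extinct.
  limpets: 1 of 4 neighbours < 3, holds.
  nudibranchs: 1 of 2 neighbours < 2, holds.
Round 4 — no new extinctions; cascade stops.

4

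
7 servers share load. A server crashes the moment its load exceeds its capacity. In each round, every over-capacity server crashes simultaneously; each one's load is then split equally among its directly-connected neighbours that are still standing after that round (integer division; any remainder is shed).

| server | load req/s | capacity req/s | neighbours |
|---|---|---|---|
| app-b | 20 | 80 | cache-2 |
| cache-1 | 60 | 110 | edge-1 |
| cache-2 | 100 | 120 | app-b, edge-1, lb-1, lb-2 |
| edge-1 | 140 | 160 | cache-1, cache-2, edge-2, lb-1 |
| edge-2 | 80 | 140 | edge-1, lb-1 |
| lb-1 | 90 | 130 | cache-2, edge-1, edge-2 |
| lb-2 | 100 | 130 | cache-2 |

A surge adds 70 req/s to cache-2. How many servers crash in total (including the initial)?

Round 1 — cache-2 at 170 > 120. cache-2 crashes.
  cache-2 sheds 170 req/s to app-b, edge-1, lb-1, lb-2: 42 each (2 lost).
    app-b: 20+42 = 62 ≤ 80
    edge-1: 140+42 = 182 > 160
    lb-1: 90+42 = 132 > 130
    lb-2: 100+42 = 142 > 130
Round 2 — edge-1, lb-1, lb-2 crash.
  edge-1 sheds 182 req/s to cache-1, edge-2: 91 each.
    cache-1: 60+91 = 151 > 110
    edge-2: 80+91 = 171 > 140
  lb-1 sheds 132 req/s to edge-2: 132 each.
    edge-2: 171+132 = 303 > 140
  lb-2 sheds 142 req/s: no online neighbours, lost.
Round 3 — cache-1, edge-2 crash.
  cache-1 sheds 151 req/s: no online neighbours, lost.
  edge-2 sheds 303 req/s: no online neighbours, lost.
No further crashes.

6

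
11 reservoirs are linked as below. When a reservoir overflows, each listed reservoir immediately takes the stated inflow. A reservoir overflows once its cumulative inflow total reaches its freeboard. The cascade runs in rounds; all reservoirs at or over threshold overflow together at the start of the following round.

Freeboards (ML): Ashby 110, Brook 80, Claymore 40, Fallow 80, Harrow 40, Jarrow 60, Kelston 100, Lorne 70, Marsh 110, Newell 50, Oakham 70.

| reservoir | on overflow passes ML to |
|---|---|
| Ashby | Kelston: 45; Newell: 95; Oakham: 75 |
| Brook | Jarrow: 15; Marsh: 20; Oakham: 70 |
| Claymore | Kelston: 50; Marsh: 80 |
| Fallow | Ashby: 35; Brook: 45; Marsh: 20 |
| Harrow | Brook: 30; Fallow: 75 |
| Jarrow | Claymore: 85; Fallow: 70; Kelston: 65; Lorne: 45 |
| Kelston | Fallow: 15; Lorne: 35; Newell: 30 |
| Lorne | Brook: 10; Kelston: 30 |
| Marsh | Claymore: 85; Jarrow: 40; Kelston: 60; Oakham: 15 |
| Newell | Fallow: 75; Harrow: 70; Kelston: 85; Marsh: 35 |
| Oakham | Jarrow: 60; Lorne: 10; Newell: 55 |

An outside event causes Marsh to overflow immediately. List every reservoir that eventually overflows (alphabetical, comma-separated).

Claymore, Kelston, Marsh

Round 1 — Marsh overflows (initial).
  Claymore: +85 → 85 ≥ 40
  Jarrow: +40 → 40 < 60
  Kelston: +60 → 60 < 100
  Oakham: +15 → 15 < 70
Round 2 — Claymore overflows.
  Kelston: +50 → 110 ≥ 100
Round 3 — Kelston overflows.
  Fallow: +15 → 15 < 80
  Lorne: +35 → 35 < 70
  Newell: +30 → 30 < 50
No further overflows.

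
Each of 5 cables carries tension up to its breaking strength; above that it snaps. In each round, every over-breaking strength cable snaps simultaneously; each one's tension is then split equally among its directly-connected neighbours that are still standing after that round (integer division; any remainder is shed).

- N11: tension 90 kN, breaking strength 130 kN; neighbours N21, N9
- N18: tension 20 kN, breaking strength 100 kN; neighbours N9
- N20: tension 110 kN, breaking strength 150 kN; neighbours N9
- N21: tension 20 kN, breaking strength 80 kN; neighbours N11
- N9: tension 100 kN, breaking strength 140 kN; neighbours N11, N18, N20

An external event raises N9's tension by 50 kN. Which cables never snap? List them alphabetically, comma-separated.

Round 1 — N9 at 150 > 140. N9 snaps.
  N9 sheds 150 kN to N11, N18, N20: 50 each.
    N11: 90+50 = 140 > 130
    N18: 20+50 = 70 ≤ 100
    N20: 110+50 = 160 > 150
Round 2 — N11, N20 snap.
  N11 sheds 140 kN to N21: 140 each.
    N21: 20+140 = 160 > 80
  N20 sheds 160 kN: no online neighbours, lost.
Round 3 — N21 snaps.
  N21 sheds 160 kN: no online neighbours, lost.
No further breaks.

N18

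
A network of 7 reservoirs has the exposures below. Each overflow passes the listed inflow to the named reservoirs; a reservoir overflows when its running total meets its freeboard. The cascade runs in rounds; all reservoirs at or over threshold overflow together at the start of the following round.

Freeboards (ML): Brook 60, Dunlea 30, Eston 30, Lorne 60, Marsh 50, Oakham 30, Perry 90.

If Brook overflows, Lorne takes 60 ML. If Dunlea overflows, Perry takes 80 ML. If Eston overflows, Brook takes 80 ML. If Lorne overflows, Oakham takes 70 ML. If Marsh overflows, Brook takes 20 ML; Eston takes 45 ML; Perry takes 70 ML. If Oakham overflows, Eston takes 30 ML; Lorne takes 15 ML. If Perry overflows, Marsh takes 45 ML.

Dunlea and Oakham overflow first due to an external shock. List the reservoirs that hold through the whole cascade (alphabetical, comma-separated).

Round 1 — Dunlea, Oakham overflow (initial).
  Eston: +30 → 30 ≥ 30
  Lorne: +15 → 15 < 60
  Perry: +80 → 80 < 90
Round 2 — Eston overflows.
  Brook: +80 → 80 ≥ 60
Round 3 — Brook overflows.
  Lorne: +60 → 75 ≥ 60
Round 4 — Lorne overflows.
No further overflows.

Marsh, Perry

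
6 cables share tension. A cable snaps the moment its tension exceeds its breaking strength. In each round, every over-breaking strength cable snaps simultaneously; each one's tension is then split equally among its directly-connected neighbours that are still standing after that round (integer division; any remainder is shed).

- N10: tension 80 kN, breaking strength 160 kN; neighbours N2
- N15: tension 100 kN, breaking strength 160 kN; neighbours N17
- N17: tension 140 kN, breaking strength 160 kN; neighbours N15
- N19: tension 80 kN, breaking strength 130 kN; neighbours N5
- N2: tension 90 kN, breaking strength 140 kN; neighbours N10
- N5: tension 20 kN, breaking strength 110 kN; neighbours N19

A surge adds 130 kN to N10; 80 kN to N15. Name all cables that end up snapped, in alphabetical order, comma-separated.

N10, N15, N17, N2

Round 1 — N10 at 210 > 160; N15 at 180 > 160. N10, N15 snap.
  N10 sheds 210 kN to N2: 210 each.
    N2: 90+210 = 300 > 140
  N15 sheds 180 kN to N17: 180 each.
    N17: 140+180 = 320 > 160
Round 2 — N17, N2 snap.
  N17 sheds 320 kN: no online neighbours, lost.
  N2 sheds 300 kN: no online neighbours, lost.
No further breaks.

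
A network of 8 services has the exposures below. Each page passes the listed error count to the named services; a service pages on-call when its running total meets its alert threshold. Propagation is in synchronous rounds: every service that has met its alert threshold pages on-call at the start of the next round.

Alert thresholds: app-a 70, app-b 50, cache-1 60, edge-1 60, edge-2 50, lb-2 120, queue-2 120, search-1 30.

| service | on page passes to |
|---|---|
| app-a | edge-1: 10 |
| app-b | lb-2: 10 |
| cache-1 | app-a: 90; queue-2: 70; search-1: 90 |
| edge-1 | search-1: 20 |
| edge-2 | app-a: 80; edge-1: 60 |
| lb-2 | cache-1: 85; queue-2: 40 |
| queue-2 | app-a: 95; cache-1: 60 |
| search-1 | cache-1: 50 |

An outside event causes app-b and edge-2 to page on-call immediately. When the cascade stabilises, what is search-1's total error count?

20

Round 1 — app-b, edge-2 page on-call (initial).
  app-a: +80 → 80 ≥ 70
  edge-1: +60 → 60 ≥ 60
  lb-2: +10 → 10 < 120
Round 2 — app-a, edge-1 page on-call.
  search-1: +20 → 20 < 30
No further pages.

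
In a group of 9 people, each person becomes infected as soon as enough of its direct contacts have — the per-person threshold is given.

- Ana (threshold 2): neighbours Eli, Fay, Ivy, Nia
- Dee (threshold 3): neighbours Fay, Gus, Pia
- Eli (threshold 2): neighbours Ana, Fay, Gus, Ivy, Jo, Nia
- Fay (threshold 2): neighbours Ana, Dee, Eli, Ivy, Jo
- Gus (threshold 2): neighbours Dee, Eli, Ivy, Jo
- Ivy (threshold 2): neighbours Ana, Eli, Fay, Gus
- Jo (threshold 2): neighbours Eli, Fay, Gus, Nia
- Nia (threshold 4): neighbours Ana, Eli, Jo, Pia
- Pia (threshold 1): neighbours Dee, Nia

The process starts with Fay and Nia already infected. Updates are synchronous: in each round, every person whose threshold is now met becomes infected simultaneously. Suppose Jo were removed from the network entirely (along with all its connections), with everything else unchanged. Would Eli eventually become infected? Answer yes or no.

With Jo removed:
Round 1 — Fay, Nia become infected (initial).
Round 2 — checking thresholds:
  Ana: 2 of 4 neighbours ≥ 2, becomes infected.
  Dee: 1 of 3 neighbours < 3, holds.
  Eli: 2 of 5 neighbours ≥ 2, becomes infected.
  Ivy: 1 of 4 neighbours < 2, holds.
  Pia: 1 of 2 neighbours ≥ 1, becomes infected.
Round 3 — checking thresholds:
  Dee: 2 of 3 neighbours < 3, holds.
  Gus: 1 of 3 neighbours < 2, holds.
  Ivy: 3 of 4 neighbours ≥ 2, becomes infected.
Round 4 — checking thresholds:
  Dee: 2 of 3 neighbours < 3, holds.
  Gus: 2 of 3 neighbours ≥ 2, becomes infected.
Round 5 — checking thresholds:
  Dee: 3 of 3 neighbours ≥ 3, becomes infected.
Round 6 — no new infections; cascade stops.

yes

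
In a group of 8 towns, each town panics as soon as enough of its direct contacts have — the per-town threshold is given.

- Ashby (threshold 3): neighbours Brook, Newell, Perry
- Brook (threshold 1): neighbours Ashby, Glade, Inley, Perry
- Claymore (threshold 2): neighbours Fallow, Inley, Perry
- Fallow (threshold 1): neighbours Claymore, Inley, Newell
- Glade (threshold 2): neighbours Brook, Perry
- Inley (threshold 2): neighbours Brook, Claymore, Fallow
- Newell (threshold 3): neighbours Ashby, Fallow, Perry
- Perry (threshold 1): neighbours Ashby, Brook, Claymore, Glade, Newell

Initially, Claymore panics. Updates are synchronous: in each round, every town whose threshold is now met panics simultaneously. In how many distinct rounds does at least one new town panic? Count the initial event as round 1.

4

Round 1 — Claymore panics (initial).
Round 2 — checking thresholds:
  Fallow: 1 of 3 neighbours ≥ 1, panics.
  Inley: 1 of 3 neighbours < 2, not yet.
  Perry: 1 of 5 neighbours ≥ 1, panics.
Round 3 — checking thresholds:
  Ashby: 1 of 3 neighbours < 3, not yet.
  Brook: 1 of 4 neighbours ≥ 1, panics.
  Glade: 1 of 2 neighbours < 2, not yet.
  Inley: 2 of 3 neighbours ≥ 2, panics.
  Newell: 2 of 3 neighbours < 3, not yet.
Round 4 — checking thresholds:
  Ashby: 2 of 3 neighbours < 3, not yet.
  Glade: 2 of 2 neighbours ≥ 2, panics.
  Newell: 2 of 3 neighbours < 3, not yet.
Round 5 — no new panics; cascade stops.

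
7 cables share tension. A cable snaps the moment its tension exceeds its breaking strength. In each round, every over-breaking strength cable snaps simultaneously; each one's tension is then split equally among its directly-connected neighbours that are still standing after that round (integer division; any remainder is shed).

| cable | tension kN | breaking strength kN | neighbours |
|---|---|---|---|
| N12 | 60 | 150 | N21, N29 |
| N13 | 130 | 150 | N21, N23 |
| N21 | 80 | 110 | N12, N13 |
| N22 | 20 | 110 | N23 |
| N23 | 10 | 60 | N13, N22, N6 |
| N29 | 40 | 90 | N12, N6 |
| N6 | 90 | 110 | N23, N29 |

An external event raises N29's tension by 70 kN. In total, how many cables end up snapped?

Round 1 — N29 at 110 > 90. N29 snaps.
  N29 sheds 110 kN to N12, N6: 55 each.
    N12: 60+55 = 115 ≤ 150
    N6: 90+55 = 145 > 110
Round 2 — N6 snaps.
  N6 sheds 145 kN to N23: 145 each.
    N23: 10+145 = 155 > 60
Round 3 — N23 snaps.
  N23 sheds 155 kN to N13, N22: 77 each (1 lost).
    N13: 130+77 = 207 > 150
    N22: 20+77 = 97 ≤ 110
Round 4 — N13 snaps.
  N13 sheds 207 kN to N21: 207 each.
    N21: 80+207 = 287 > 110
Round 5 — N21 snaps.
  N21 sheds 287 kN to N12: 287 each.
    N12: 115+287 = 402 > 150
Round 6 — N12 snaps.
  N12 sheds 402 kN: no online neighbours, lost.
No further breaks.

6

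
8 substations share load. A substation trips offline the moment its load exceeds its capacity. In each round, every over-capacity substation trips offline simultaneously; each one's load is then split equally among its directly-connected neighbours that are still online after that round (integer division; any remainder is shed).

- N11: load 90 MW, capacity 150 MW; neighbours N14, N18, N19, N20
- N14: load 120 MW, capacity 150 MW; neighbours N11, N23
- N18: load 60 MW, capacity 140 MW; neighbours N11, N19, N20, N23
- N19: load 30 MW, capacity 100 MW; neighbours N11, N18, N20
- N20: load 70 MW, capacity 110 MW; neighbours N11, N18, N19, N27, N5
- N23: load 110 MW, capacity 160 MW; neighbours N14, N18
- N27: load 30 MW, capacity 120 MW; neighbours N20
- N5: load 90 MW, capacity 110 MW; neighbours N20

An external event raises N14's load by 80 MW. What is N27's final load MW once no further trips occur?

Round 1 — N14 at 200 > 150. N14 trips offline.
  N14 sheds 200 MW to N11, N23: 100 each.
    N11: 90+100 = 190 > 150
    N23: 110+100 = 210 > 160
Round 2 — N11, N23 trip offline.
  N11 sheds 190 MW to N18, N19, N20: 63 each (1 lost).
    N18: 60+63 = 123 ≤ 140
    N19: 30+63 = 93 ≤ 100
    N20: 70+63 = 133 > 110
  N23 sheds 210 MW to N18: 210 each.
    N18: 123+210 = 333 > 140
Round 3 — N18, N20 trip offline.
  N18 sheds 333 MW to N19: 333 each.
    N19: 93+333 = 426 > 100
  N20 sheds 133 MW to N19, N27, N5: 44 each (1 lost).
    N19: 426+44 = 470 > 100
    N27: 30+44 = 74 ≤ 120
    N5: 90+44 = 134 > 110
Round 4 — N19, N5 trip offline.
  N19 sheds 470 MW: no online neighbours, lost.
  N5 sheds 134 MW: no online neighbours, lost.
No further trips.

74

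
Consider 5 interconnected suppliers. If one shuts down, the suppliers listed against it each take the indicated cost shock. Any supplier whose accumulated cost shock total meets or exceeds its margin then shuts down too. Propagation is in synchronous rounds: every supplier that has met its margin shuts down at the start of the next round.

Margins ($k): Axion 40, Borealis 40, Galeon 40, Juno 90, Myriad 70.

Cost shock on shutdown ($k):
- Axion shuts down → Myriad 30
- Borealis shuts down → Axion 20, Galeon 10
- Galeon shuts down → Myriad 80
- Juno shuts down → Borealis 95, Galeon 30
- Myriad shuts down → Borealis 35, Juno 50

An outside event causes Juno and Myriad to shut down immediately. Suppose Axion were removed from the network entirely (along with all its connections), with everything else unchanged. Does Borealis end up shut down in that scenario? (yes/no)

With Axion removed:
Round 1 — Juno, Myriad shut down (initial).
  Borealis: +95+35 → 130 ≥ 40
  Galeon: +30 → 30 < 40
Round 2 — Borealis shuts down.
  Galeon: +10 → 40 ≥ 40
Round 3 — Galeon shuts down.
No further shutdowns.

yes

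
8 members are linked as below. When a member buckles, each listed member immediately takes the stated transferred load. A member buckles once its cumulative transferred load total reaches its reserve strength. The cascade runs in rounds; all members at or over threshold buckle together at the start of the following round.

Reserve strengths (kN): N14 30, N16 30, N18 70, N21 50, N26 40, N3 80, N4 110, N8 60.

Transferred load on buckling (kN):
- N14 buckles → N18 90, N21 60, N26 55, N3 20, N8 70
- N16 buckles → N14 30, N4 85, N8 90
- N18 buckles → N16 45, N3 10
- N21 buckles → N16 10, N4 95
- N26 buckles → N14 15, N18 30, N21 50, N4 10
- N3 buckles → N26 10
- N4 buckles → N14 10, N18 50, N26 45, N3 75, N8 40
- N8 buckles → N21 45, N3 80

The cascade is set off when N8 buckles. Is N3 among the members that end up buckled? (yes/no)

Round 1 — N8 buckles (initial).
  N21: +45 → 45 < 50
  N3: +80 → 80 ≥ 80
Round 2 — N3 buckles.
  N26: +10 → 10 < 40
No further bucklings.

yes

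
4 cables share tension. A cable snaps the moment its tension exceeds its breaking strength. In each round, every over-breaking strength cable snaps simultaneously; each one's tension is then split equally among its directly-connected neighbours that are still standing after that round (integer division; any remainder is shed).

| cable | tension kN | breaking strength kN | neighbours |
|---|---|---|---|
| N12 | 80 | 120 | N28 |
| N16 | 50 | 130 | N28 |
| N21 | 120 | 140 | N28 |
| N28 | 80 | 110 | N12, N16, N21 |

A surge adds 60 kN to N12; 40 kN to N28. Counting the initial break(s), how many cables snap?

3

Round 1 — N12 at 140 > 120; N28 at 120 > 110. N12, N28 snap.
  N12 sheds 140 kN: no online neighbours, lost.
  N28 sheds 120 kN to N16, N21: 60 each.
    N16: 50+60 = 110 ≤ 130
    N21: 120+60 = 180 > 140
Round 2 — N21 snaps.
  N21 sheds 180 kN: no online neighbours, lost.
No further breaks.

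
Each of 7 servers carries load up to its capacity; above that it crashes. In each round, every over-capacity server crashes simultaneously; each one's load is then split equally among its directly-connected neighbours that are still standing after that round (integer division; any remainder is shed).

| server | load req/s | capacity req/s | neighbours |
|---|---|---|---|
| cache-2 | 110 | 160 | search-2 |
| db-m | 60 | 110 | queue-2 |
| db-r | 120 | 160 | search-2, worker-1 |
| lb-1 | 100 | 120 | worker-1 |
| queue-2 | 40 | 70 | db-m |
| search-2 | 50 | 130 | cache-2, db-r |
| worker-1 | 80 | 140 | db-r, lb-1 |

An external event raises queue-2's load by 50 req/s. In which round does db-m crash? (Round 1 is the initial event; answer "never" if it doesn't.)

2

Round 1 — queue-2 at 90 > 70. queue-2 crashes.
  queue-2 sheds 90 req/s to db-m: 90 each.
    db-m: 60+90 = 150 > 110
Round 2 — db-m crashes.
  db-m sheds 150 req/s: no online neighbours, lost.
No further crashes.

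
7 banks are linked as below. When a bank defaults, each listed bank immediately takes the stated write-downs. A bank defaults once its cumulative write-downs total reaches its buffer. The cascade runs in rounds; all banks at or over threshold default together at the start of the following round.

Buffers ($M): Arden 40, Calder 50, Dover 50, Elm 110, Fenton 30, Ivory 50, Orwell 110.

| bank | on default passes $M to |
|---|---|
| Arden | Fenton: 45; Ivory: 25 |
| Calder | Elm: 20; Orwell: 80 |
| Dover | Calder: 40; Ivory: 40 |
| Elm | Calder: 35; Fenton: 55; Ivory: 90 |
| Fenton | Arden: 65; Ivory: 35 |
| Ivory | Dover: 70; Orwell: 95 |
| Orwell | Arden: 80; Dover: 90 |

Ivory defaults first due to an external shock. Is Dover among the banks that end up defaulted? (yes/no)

Round 1 — Ivory defaults (initial).
  Dover: +70 → 70 ≥ 50
  Orwell: +95 → 95 < 110
Round 2 — Dover defaults.
  Calder: +40 → 40 < 50
No further defaults.

yes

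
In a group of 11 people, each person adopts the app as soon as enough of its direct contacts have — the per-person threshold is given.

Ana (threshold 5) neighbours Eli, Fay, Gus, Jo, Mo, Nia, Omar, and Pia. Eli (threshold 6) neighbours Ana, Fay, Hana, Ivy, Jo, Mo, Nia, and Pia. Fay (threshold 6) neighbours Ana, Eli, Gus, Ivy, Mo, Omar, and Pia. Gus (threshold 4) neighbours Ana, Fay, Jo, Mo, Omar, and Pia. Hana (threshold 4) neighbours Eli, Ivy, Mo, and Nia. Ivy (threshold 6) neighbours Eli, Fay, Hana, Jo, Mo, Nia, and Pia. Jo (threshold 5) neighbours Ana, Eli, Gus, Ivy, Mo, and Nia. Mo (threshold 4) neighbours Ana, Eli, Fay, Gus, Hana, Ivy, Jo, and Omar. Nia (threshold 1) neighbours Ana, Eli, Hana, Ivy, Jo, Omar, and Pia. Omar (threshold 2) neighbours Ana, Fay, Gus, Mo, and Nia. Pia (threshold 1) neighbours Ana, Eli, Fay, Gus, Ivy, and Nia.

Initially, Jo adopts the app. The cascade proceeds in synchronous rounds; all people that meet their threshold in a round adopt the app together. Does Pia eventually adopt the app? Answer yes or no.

Round 1 — Jo adopts the app (initial).
Round 2 — checking thresholds:
  Ana: 1 of 8 neighbours < 5, not yet.
  Eli: 1 of 8 neighbours < 6, not yet.
  Gus: 1 of 6 neighbours < 4, not yet.
  Ivy: 1 of 7 neighbours < 6, not yet.
  Mo: 1 of 8 neighbours < 4, not yet.
  Nia: 1 of 7 neighbours ≥ 1, adopts the app.
Round 3 — checking thresholds:
  Ana: 2 of 8 neighbours < 5, not yet.
  Eli: 2 of 8 neighbours < 6, not yet.
  Gus: 1 of 6 neighbours < 4, not yet.
  Hana: 1 of 4 neighbours < 4, not yet.
  Ivy: 2 of 7 neighbours < 6, not yet.
  Mo: 1 of 8 neighbours < 4, not yet.
  Omar: 1 of 5 neighbours < 2, not yet.
  Pia: 1 of 6 neighbours ≥ 1, adopts the app.
Round 4 — no new adoptions; cascade stops.

yes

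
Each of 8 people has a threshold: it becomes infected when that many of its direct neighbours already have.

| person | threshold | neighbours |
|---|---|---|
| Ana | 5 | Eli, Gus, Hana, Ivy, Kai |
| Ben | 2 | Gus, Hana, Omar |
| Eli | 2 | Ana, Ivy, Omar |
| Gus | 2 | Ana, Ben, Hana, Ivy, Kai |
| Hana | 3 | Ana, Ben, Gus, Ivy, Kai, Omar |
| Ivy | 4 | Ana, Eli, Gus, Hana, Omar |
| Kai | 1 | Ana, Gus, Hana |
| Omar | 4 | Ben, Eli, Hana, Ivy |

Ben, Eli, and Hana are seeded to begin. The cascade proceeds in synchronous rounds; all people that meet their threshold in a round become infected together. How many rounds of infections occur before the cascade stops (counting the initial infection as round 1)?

2

Round 1 — Ben, Eli, Hana become infected (initial).
Round 2 — checking thresholds:
  Ana: 2 of 5 neighbours < 5, not yet.
  Gus: 2 of 5 neighbours ≥ 2, becomes infected.
  Ivy: 2 of 5 neighbours < 4, not yet.
  Kai: 1 of 3 neighbours ≥ 1, becomes infected.
  Omar: 3 of 4 neighbours < 4, not yet.
Round 3 — no new infections; cascade stops.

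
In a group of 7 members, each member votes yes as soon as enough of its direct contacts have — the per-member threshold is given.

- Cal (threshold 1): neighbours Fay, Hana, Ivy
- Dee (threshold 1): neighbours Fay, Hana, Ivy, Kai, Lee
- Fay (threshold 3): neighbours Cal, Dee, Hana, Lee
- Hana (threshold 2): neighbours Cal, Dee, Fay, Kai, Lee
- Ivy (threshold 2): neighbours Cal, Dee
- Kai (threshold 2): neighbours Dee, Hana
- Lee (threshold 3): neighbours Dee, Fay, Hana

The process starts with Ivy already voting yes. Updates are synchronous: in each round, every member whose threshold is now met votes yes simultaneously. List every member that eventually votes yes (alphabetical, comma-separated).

Cal, Dee, Fay, Hana, Ivy, Kai, Lee

Round 1 — Ivy votes yes (initial).
Round 2 — checking thresholds:
  Cal: 1 of 3 neighbours ≥ 1, votes yes.
  Dee: 1 of 5 neighbours ≥ 1, votes yes.
Round 3 — checking thresholds:
  Fay: 2 of 4 neighbours < 3, below threshold.
  Hana: 2 of 5 neighbours ≥ 2, votes yes.
  Kai: 1 of 2 neighbours < 2, below threshold.
  Lee: 1 of 3 neighbours < 3, below threshold.
Round 4 — checking thresholds:
  Fay: 3 of 4 neighbours ≥ 3, votes yes.
  Kai: 2 of 2 neighbours ≥ 2, votes yes.
  Lee: 2 of 3 neighbours < 3, below threshold.
Round 5 — checking thresholds:
  Lee: 3 of 3 neighbours ≥ 3, votes yes.
Round 6 — no new yes votes; cascade stops.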